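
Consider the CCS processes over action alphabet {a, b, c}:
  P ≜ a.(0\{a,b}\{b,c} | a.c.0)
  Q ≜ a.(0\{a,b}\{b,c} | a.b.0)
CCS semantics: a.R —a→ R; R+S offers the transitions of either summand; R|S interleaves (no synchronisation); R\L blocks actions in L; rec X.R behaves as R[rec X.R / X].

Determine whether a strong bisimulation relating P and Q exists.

Reachable graph of P (4 states):
  s0 = a.(0\{a,b}\{b,c} | a.c.0) | --a--▸ s1
  s1 = 0\{a,b}\{b,c} | a.c.0 | --a--▸ s2
  s2 = 0\{a,b}\{b,c} | c.0 | --c--▸ s3
  s3 = 0\{a,b}\{b,c} | 0 | ·
Reachable graph of Q (4 states):
  t0 = a.(0\{a,b}\{b,c} | a.b.0) | --a--▸ t1
  t1 = 0\{a,b}\{b,c} | a.b.0 | --a--▸ t2
  t2 = 0\{a,b}\{b,c} | b.0 | --b--▸ t3
  t3 = 0\{a,b}\{b,c} | 0 | ·
Partition-refinement fixed point:
  B0 = {s0}
  B1 = {s1}
  B2 = {s2}
  B3 = {s3, t3}
  B4 = {t0}
  B5 = {t1}
  B6 = {t2}
s0 ∈ B0, t0 ∈ B4 → different blocks

not bisimilar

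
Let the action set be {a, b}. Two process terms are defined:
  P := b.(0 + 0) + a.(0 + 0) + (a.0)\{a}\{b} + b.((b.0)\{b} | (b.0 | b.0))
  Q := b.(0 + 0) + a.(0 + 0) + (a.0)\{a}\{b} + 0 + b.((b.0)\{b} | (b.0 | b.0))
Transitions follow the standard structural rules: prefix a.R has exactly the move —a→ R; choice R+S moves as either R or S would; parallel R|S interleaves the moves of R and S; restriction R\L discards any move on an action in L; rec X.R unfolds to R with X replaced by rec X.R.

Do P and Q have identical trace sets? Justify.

LTS(P): 6 reachable states
  u0 = b.(0 + 0) + a.(0 + 0) + (a.0)\{a}\{b} + b.((b.0)\{b} | (b.0 | b.0)) | --a--▸ u1, --b--▸ u1, --b--▸ u2
  u1 = 0 + 0 | ∅
  u2 = (b.0)\{b} | (b.0 | b.0) | --b--▸ u3, --b--▸ u4
  u3 = (b.0)\{b} | (0 | b.0) | --b--▸ u5
  u4 = (b.0)\{b} | (b.0 | 0) | --b--▸ u5
  u5 = (b.0)\{b} | (0 | 0) | ∅
LTS(Q): 6 reachable states
  v0 = b.(0 + 0) + a.(0 + 0) + (a.0)\{a}\{b} + 0 + b.((b.0)\{b} | (b.0 | b.0)) | --a--▸ v1, --b--▸ v1, --b--▸ v2
  v1 = 0 + 0 | ∅
  v2 = (b.0)\{b} | (b.0 | b.0) | --b--▸ v3, --b--▸ v4
  v3 = (b.0)\{b} | (0 | b.0) | --b--▸ v5
  v4 = (b.0)\{b} | (b.0 | 0) | --b--▸ v5
  v5 = (b.0)\{b} | (0 | 0) | ∅
Partition-refinement fixed point:
  B0 = {u0, v0}
  B1 = {u1, u5, v1, v5}
  B2 = {u2, v2}
  B3 = {u3, u4, v3, v4}
u0 ∈ B0, v0 ∈ B0 → same block
Bisimilar ⇒ trace-equivalent.

YES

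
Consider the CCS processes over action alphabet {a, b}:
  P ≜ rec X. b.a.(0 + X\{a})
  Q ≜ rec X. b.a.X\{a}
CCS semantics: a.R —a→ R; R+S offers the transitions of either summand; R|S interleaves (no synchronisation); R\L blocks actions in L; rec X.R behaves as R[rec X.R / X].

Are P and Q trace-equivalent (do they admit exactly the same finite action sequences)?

YES

P's transition system — 4 states:
  s0 = rec X. b.a.(0 + X\{a}) → --b--▸ s1
  s1 = a.(0 + (rec X. b.a.(0 + X\{a}))\{a}) → --a--▸ s2
  s2 = 0 + (rec X. b.a.(0 + X\{a}))\{a} → --b--▸ s3
  s3 = (a.(0 + (rec X. b.a.(0 + X\{a}))\{a}))\{a} → (no moves)
Q's transition system — 4 states:
  t0 = rec X. b.a.X\{a} → --b--▸ t1
  t1 = a.(rec X. b.a.X\{a})\{a} → --a--▸ t2
  t2 = (rec X. b.a.X\{a})\{a} → --b--▸ t3
  t3 = (a.(rec X. b.a.X\{a})\{a})\{a} → (no moves)
Coarsest stable partition (strong bisimilarity classes):
  B0 = {s0, t0}
  B1 = {s1, t1}
  B2 = {s2, t2}
  B3 = {s3, t3}
s0 ∈ B0, t0 ∈ B0 → same block
Bisimilar ⇒ trace-equivalent.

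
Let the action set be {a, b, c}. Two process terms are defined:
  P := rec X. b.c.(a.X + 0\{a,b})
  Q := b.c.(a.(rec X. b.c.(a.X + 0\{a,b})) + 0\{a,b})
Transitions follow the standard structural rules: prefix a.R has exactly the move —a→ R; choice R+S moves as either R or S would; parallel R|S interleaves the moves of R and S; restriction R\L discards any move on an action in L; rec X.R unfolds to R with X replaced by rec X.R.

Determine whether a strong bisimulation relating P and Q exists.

P ~ Q

Reachable graph of P (3 states):
  s0 = rec X. b.c.(a.X + 0\{a,b}) has moves ··b··> s1
  s1 = c.(a.(rec X. b.c.(a.X + 0\{a,b})) + 0\{a,b}) has moves ··c··> s2
  s2 = a.(rec X. b.c.(a.X + 0\{a,b})) + 0\{a,b} has moves ··a··> s0
Reachable graph of Q (4 states):
  t0 = b.c.(a.(rec X. b.c.(a.X + 0\{a,b})) + 0\{a,b}) has moves ··b··> t1
  t1 = c.(a.(rec X. b.c.(a.X + 0\{a,b})) + 0\{a,b}) has moves ··c··> t2
  t2 = a.(rec X. b.c.(a.X + 0\{a,b})) + 0\{a,b} has moves ··a··> t3
  t3 = rec X. b.c.(a.X + 0\{a,b}) has moves ··b··> t1
Bisimilarity quotient blocks:
  B0 = {s0, t0, t3}
  B1 = {s1, t1}
  B2 = {s2, t2}
s0 ∈ B0, t0 ∈ B0 → same block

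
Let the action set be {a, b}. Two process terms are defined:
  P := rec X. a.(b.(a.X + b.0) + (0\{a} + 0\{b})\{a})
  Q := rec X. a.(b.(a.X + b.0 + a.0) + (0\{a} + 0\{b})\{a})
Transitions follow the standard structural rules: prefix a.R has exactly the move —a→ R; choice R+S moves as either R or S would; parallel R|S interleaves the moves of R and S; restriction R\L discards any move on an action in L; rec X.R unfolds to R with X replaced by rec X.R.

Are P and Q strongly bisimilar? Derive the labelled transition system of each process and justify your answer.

LTS(P): 4 reachable states
  u0 = rec X. a.(b.(a.X + b.0) + (0\{a} + 0\{b})\{a}) ⊢ -a-> u1
  u1 = b.(a.(rec X. a.(b.(a.X + b.0) + (0\{a} + 0\{b})\{a})) + b.0) + (0\{a} + 0\{b})\{a} ⊢ -b-> u2
  u2 = a.(rec X. a.(b.(a.X + b.0) + (0\{a} + 0\{b})\{a})) + b.0 ⊢ -a-> u0, -b-> u3
  u3 = 0 ⊢ deadlocked
LTS(Q): 4 reachable states
  v0 = rec X. a.(b.(a.X + b.0 + a.0) + (0\{a} + 0\{b})\{a}) ⊢ -a-> v1
  v1 = b.(a.(rec X. a.(b.(a.X + b.0 + a.0) + (0\{a} + 0\{b})\{a})) + b.0 + a.0) + (0\{a} + 0\{b})\{a} ⊢ -b-> v2
  v2 = a.(rec X. a.(b.(a.X + b.0 + a.0) + (0\{a} + 0\{b})\{a})) + b.0 + a.0 ⊢ -a-> v0, -a-> v3, -b-> v3
  v3 = 0 ⊢ deadlocked
Partition-refinement fixed point:
  B0 = {u0}
  B1 = {u1}
  B2 = {u2}
  B3 = {u3, v3}
  B4 = {v0}
  B5 = {v1}
  B6 = {v2}
u0 ∈ B0, v0 ∈ B4 → different blocks

P ≁ Q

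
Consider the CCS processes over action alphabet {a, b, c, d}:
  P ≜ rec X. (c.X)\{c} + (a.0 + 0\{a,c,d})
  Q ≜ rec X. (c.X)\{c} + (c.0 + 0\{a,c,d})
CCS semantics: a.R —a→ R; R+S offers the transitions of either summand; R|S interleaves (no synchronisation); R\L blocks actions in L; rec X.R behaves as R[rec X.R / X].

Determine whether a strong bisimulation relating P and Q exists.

Reachable graph of P (2 states):
  m0 = rec X. (c.X)\{c} + (a.0 + 0\{a,c,d}) :: —a→ m1
  m1 = 0 :: deadlocked
Reachable graph of Q (2 states):
  n0 = rec X. (c.X)\{c} + (c.0 + 0\{a,c,d}) :: —c→ n1
  n1 = 0 :: deadlocked
Bisimilarity quotient blocks:
  B0 = {m0}
  B1 = {m1, n1}
  B2 = {n0}
m0 ∈ B0, n0 ∈ B2 → different blocks

P ≁ Q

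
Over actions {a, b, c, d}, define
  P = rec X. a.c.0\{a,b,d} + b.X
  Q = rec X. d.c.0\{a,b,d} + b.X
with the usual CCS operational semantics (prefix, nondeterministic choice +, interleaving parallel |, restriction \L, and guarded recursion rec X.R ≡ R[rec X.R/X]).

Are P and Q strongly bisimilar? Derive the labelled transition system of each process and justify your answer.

Reachable graph of P (3 states):
  u0 = rec X. a.c.0\{a,b,d} + b.X :: --a--▸ u1, --b--▸ u0
  u1 = c.0\{a,b,d} :: --c--▸ u2
  u2 = 0\{a,b,d} :: ∅
Reachable graph of Q (3 states):
  v0 = rec X. d.c.0\{a,b,d} + b.X :: --b--▸ v0, --d--▸ v1
  v1 = c.0\{a,b,d} :: --c--▸ v2
  v2 = 0\{a,b,d} :: ∅
Coarsest stable partition (strong bisimilarity classes):
  B0 = {u0}
  B1 = {u1, v1}
  B2 = {u2, v2}
  B3 = {v0}
u0 ∈ B0, v0 ∈ B3 → different blocks

not bisimilar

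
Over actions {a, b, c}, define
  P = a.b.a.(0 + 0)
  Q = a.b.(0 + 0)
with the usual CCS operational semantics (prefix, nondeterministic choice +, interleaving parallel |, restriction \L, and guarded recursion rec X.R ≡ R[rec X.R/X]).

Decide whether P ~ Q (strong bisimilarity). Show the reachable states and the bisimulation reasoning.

P ≁ Q

P's transition system — 4 states:
  s0 = a.b.a.(0 + 0) → —a→ s1
  s1 = b.a.(0 + 0) → —b→ s2
  s2 = a.(0 + 0) → —a→ s3
  s3 = 0 + 0 → stopped
Q's transition system — 3 states:
  t0 = a.b.(0 + 0) → —a→ t1
  t1 = b.(0 + 0) → —b→ t2
  t2 = 0 + 0 → stopped
Coarsest stable partition (strong bisimilarity classes):
  B0 = {s0}
  B1 = {s1}
  B2 = {s2}
  B3 = {s3, t2}
  B4 = {t0}
  B5 = {t1}
s0 ∈ B0, t0 ∈ B4 → different blocks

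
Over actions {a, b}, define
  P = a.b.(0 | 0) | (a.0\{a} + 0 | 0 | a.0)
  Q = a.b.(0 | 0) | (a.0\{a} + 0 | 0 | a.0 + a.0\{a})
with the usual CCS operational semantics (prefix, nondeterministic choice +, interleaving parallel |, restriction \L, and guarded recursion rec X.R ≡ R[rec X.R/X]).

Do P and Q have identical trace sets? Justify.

P's transition system — 9 states:
  m0 = a.b.(0 | 0) | (a.0\{a} + 0 | 0 | a.0) | --a--▸ m1, --a--▸ m2, --a--▸ m3
  m1 = a.b.(0 | 0) | (0 | 0 | 0) | --a--▸ m4
  m2 = a.b.(0 | 0) | 0\{a} | --a--▸ m5
  m3 = b.(0 | 0) | (a.0\{a} + 0 | 0 | a.0) | --a--▸ m4, --a--▸ m5, --b--▸ m6
  m4 = b.(0 | 0) | (0 | 0 | 0) | --b--▸ m7
  m5 = b.(0 | 0) | 0\{a} | --b--▸ m8
  m6 = 0 | 0 | (a.0\{a} + 0 | 0 | a.0) | --a--▸ m7, --a--▸ m8
  m7 = 0 | 0 | (0 | 0 | 0) | deadlocked
  m8 = 0 | 0 | 0\{a} | deadlocked
Q's transition system — 9 states:
  n0 = a.b.(0 | 0) | (a.0\{a} + 0 | 0 | a.0 + a.0\{a}) | --a--▸ n1, --a--▸ n2, --a--▸ n3
  n1 = a.b.(0 | 0) | (0 | 0 | 0) | --a--▸ n4
  n2 = a.b.(0 | 0) | 0\{a} | --a--▸ n5
  n3 = b.(0 | 0) | (a.0\{a} + 0 | 0 | a.0 + a.0\{a}) | --a--▸ n4, --a--▸ n5, --b--▸ n6
  n4 = b.(0 | 0) | (0 | 0 | 0) | --b--▸ n7
  n5 = b.(0 | 0) | 0\{a} | --b--▸ n8
  n6 = 0 | 0 | (a.0\{a} + 0 | 0 | a.0 + a.0\{a}) | --a--▸ n7, --a--▸ n8
  n7 = 0 | 0 | (0 | 0 | 0) | deadlocked
  n8 = 0 | 0 | 0\{a} | deadlocked
Bisimilarity quotient blocks:
  B0 = {m0, n0}
  B1 = {m3, n3}
  B2 = {m6, n6}
  B3 = {m7, m8, n7, n8}
  B4 = {m4, m5, n4, n5}
  B5 = {m1, m2, n1, n2}
m0 ∈ B0, n0 ∈ B0 → same block
Bisimilar ⇒ trace-equivalent.

trace-equivalent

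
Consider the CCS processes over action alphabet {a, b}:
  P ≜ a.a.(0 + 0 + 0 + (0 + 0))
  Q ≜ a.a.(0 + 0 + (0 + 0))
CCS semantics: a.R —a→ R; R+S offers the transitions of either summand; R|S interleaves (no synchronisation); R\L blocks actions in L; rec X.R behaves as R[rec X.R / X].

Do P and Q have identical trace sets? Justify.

YES

P's transition system — 3 states:
  p0 = a.a.(0 + 0 + 0 + (0 + 0)) has moves —a→ p1
  p1 = a.(0 + 0 + 0 + (0 + 0)) has moves —a→ p2
  p2 = 0 + 0 + 0 + (0 + 0) has moves ∅
Q's transition system — 3 states:
  q0 = a.a.(0 + 0 + (0 + 0)) has moves —a→ q1
  q1 = a.(0 + 0 + (0 + 0)) has moves —a→ q2
  q2 = 0 + 0 + (0 + 0) has moves ∅
Partition-refinement fixed point:
  B0 = {p0, q0}
  B1 = {p1, q1}
  B2 = {p2, q2}
p0 ∈ B0, q0 ∈ B0 → same block
Bisimilar ⇒ trace-equivalent.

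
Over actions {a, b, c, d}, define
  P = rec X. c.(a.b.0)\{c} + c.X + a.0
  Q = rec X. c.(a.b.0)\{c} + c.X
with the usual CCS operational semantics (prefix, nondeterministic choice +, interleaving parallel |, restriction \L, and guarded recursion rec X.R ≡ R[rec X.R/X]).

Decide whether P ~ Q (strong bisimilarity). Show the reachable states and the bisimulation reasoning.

LTS(P): 5 reachable states
  u0 = rec X. c.(a.b.0)\{c} + c.X + a.0 | --a--▸ u1, --c--▸ u0, --c--▸ u2
  u1 = 0 | (no moves)
  u2 = (a.b.0)\{c} | --a--▸ u3
  u3 = (b.0)\{c} | --b--▸ u4
  u4 = 0\{c} | (no moves)
LTS(Q): 4 reachable states
  v0 = rec X. c.(a.b.0)\{c} + c.X | --c--▸ v0, --c--▸ v1
  v1 = (a.b.0)\{c} | --a--▸ v2
  v2 = (b.0)\{c} | --b--▸ v3
  v3 = 0\{c} | (no moves)
Coarsest stable partition (strong bisimilarity classes):
  B0 = {u0}
  B1 = {u1, u4, v3}
  B2 = {u2, v1}
  B3 = {u3, v2}
  B4 = {v0}
u0 ∈ B0, v0 ∈ B4 → different blocks

NO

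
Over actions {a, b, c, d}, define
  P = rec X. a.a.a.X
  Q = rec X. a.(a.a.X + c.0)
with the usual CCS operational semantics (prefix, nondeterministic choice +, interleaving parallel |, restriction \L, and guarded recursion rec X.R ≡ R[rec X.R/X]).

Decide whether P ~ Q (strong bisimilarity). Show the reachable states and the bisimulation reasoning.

P's transition system — 3 states:
  s0 = rec X. a.a.a.X :: -a-> s1
  s1 = a.a.(rec X. a.a.a.X) :: -a-> s2
  s2 = a.(rec X. a.a.a.X) :: -a-> s0
Q's transition system — 4 states:
  t0 = rec X. a.(a.a.X + c.0) :: -a-> t1
  t1 = a.a.(rec X. a.(a.a.X + c.0)) + c.0 :: -a-> t2, -c-> t3
  t2 = a.(rec X. a.(a.a.X + c.0)) :: -a-> t0
  t3 = 0 :: stopped
Partition-refinement fixed point:
  B0 = {s0, s1, s2}
  B1 = {t0}
  B2 = {t1}
  B3 = {t2}
  B4 = {t3}
s0 ∈ B0, t0 ∈ B1 → different blocks

P ≁ Q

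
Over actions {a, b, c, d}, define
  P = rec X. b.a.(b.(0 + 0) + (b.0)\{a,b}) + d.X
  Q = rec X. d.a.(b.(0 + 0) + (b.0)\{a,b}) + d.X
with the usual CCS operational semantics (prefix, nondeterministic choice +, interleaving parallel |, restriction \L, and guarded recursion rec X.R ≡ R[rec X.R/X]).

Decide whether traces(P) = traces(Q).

NO — witness ⟨b⟩

Reachable graph of P (4 states):
  p0 = rec X. b.a.(b.(0 + 0) + (b.0)\{a,b}) + d.X → =b=> p1, =d=> p0
  p1 = a.(b.(0 + 0) + (b.0)\{a,b}) → =a=> p2
  p2 = b.(0 + 0) + (b.0)\{a,b} → =b=> p3
  p3 = 0 + 0 → stopped
Reachable graph of Q (4 states):
  q0 = rec X. d.a.(b.(0 + 0) + (b.0)\{a,b}) + d.X → =d=> q0, =d=> q1
  q1 = a.(b.(0 + 0) + (b.0)\{a,b}) → =a=> q2
  q2 = b.(0 + 0) + (b.0)\{a,b} → =b=> q3
  q3 = 0 + 0 → stopped
Trace ⟨b⟩ through P, begin at {p0}:
  step 1 (b): {p1}
  P completes σ.
Trace ⟨b⟩ through Q, begin at {q0}:
  step 1 (b): ∅  — Q cannot continue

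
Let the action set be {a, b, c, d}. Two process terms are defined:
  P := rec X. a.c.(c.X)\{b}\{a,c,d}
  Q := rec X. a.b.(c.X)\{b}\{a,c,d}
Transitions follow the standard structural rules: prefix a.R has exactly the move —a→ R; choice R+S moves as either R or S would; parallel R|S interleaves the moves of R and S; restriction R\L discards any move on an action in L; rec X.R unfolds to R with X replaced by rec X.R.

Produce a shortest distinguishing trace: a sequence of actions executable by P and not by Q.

ac

LTS(P): 3 reachable states
  m0 = rec X. a.c.(c.X)\{b}\{a,c,d} | =a=> m1
  m1 = c.(c.(rec X. a.c.(c.X)\{b}\{a,c,d}))\{b}\{a,c,d} | =c=> m2
  m2 = (c.(rec X. a.c.(c.X)\{b}\{a,c,d}))\{b}\{a,c,d} | deadlocked
LTS(Q): 3 reachable states
  n0 = rec X. a.b.(c.X)\{b}\{a,c,d} | =a=> n1
  n1 = b.(c.(rec X. a.b.(c.X)\{b}\{a,c,d}))\{b}\{a,c,d} | =b=> n2
  n2 = (c.(rec X. a.b.(c.X)\{b}\{a,c,d}))\{b}\{a,c,d} | deadlocked
Executing ac from P (initial set {m0}):
  [1] a ⇒ {m1}
  [2] c ⇒ {m2}
  — P admits the full trace.
Executing ac from Q (initial set {n0}):
  [1] a ⇒ {n1}
  [2] c ⇒ ∅  — Q cannot continue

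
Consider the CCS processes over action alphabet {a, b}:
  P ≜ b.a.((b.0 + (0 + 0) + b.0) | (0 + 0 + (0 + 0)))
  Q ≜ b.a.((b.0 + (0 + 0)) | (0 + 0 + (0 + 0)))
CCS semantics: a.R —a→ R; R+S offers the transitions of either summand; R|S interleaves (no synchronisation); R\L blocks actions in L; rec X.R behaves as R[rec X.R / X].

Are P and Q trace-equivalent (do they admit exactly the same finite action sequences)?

YES

Reachable graph of P (4 states):
  m0 = b.a.((b.0 + (0 + 0) + b.0) | (0 + 0 + (0 + 0))) ⊢ ··b··> m1
  m1 = a.((b.0 + (0 + 0) + b.0) | (0 + 0 + (0 + 0))) ⊢ ··a··> m2
  m2 = (b.0 + (0 + 0) + b.0) | (0 + 0 + (0 + 0)) ⊢ ··b··> m3
  m3 = 0 | (0 + 0 + (0 + 0)) ⊢ ∅
Reachable graph of Q (4 states):
  n0 = b.a.((b.0 + (0 + 0)) | (0 + 0 + (0 + 0))) ⊢ ··b··> n1
  n1 = a.((b.0 + (0 + 0)) | (0 + 0 + (0 + 0))) ⊢ ··a··> n2
  n2 = (b.0 + (0 + 0)) | (0 + 0 + (0 + 0)) ⊢ ··b··> n3
  n3 = 0 | (0 + 0 + (0 + 0)) ⊢ ∅
Bisimilarity quotient blocks:
  B0 = {m0, n0}
  B1 = {m1, n1}
  B2 = {m2, n2}
  B3 = {m3, n3}
m0 ∈ B0, n0 ∈ B0 → same block
Bisimilar ⇒ trace-equivalent.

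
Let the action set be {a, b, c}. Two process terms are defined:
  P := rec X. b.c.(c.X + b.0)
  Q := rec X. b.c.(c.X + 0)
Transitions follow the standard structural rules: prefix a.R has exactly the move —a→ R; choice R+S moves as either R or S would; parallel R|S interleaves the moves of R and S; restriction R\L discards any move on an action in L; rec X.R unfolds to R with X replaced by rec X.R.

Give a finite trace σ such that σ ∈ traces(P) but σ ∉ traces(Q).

bcb

LTS(P): 4 reachable states
  m0 = rec X. b.c.(c.X + b.0) → —b→ m1
  m1 = c.(c.(rec X. b.c.(c.X + b.0)) + b.0) → —c→ m2
  m2 = c.(rec X. b.c.(c.X + b.0)) + b.0 → —b→ m3, —c→ m0
  m3 = 0 → ·
LTS(Q): 3 reachable states
  n0 = rec X. b.c.(c.X + 0) → —b→ n1
  n1 = c.(c.(rec X. b.c.(c.X + 0)) + 0) → —c→ n2
  n2 = c.(rec X. b.c.(c.X + 0)) + 0 → —c→ n0
Trace ⟨bcb⟩ through P, begin at {m0}:
  step 1 (b): {m1}
  step 2 (c): {m2}
  step 3 (b): {m3}
  — P admits the full trace.
Trace ⟨bcb⟩ through Q, begin at {n0}:
  step 1 (b): {n1}
  step 2 (c): {n2}
  step 3 (b): no successor for Q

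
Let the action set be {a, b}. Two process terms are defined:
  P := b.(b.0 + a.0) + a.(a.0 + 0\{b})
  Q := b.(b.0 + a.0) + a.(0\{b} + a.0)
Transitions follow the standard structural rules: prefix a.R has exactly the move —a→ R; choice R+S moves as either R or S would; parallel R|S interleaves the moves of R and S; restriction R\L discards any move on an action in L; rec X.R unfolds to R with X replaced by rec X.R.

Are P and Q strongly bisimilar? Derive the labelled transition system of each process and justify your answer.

YES

P's transition system — 4 states:
  p0 = b.(b.0 + a.0) + a.(a.0 + 0\{b}) :: =a=> p1, =b=> p2
  p1 = a.0 + 0\{b} :: =a=> p3
  p2 = b.0 + a.0 :: =a=> p3, =b=> p3
  p3 = 0 :: (no moves)
Q's transition system — 4 states:
  q0 = b.(b.0 + a.0) + a.(0\{b} + a.0) :: =a=> q1, =b=> q2
  q1 = 0\{b} + a.0 :: =a=> q3
  q2 = b.0 + a.0 :: =a=> q3, =b=> q3
  q3 = 0 :: (no moves)
Partition-refinement fixed point:
  B0 = {p0, q0}
  B1 = {p1, q1}
  B2 = {p3, q3}
  B3 = {p2, q2}
p0 ∈ B0, q0 ∈ B0 → same block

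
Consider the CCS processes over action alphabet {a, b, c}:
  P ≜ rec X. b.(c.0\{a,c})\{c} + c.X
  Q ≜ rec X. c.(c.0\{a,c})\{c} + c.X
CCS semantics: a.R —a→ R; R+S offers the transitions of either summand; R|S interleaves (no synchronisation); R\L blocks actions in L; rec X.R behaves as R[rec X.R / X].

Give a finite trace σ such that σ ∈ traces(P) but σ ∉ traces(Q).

P's transition system — 2 states:
  p0 = rec X. b.(c.0\{a,c})\{c} + c.X | ··b··> p1, ··c··> p0
  p1 = (c.0\{a,c})\{c} | ·
Q's transition system — 2 states:
  q0 = rec X. c.(c.0\{a,c})\{c} + c.X | ··c··> q0, ··c··> q1
  q1 = (c.0\{a,c})\{c} | ·
Executing b from P (initial set {p0}):
  step 1 (b): {p1}
  ✓ P
Executing b from Q (initial set {q0}):
  step 1 (b): no successor for Q

b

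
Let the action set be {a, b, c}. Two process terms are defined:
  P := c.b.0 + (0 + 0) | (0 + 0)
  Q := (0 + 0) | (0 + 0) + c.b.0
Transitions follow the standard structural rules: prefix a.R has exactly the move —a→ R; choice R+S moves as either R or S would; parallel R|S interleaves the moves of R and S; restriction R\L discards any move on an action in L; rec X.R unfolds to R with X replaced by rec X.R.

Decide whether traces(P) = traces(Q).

traces(P) = traces(Q)

Reachable graph of P (3 states):
  p0 = c.b.0 + (0 + 0) | (0 + 0) :: —c→ p1
  p1 = b.0 :: —b→ p2
  p2 = 0 :: deadlocked
Reachable graph of Q (3 states):
  q0 = (0 + 0) | (0 + 0) + c.b.0 :: —c→ q1
  q1 = b.0 :: —b→ q2
  q2 = 0 :: deadlocked
Coarsest stable partition (strong bisimilarity classes):
  B0 = {p0, q0}
  B1 = {p1, q1}
  B2 = {p2, q2}
p0 ∈ B0, q0 ∈ B0 → same block
Bisimilar ⇒ trace-equivalent.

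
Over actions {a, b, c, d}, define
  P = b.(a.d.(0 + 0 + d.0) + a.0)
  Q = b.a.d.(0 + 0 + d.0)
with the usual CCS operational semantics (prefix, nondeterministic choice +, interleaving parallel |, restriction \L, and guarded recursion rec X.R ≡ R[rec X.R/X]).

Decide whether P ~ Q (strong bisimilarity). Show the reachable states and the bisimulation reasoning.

P's transition system — 5 states:
  u0 = b.(a.d.(0 + 0 + d.0) + a.0) has moves ··b··> u1
  u1 = a.d.(0 + 0 + d.0) + a.0 has moves ··a··> u2, ··a··> u3
  u2 = 0 has moves stopped
  u3 = d.(0 + 0 + d.0) has moves ··d··> u4
  u4 = 0 + 0 + d.0 has moves ··d··> u2
Q's transition system — 5 states:
  v0 = b.a.d.(0 + 0 + d.0) has moves ··b··> v1
  v1 = a.d.(0 + 0 + d.0) has moves ··a··> v2
  v2 = d.(0 + 0 + d.0) has moves ··d··> v3
  v3 = 0 + 0 + d.0 has moves ··d··> v4
  v4 = 0 has moves stopped
Bisimilarity quotient blocks:
  B0 = {u0}
  B1 = {u1}
  B2 = {u2, v4}
  B3 = {u3, v2}
  B4 = {u4, v3}
  B5 = {v0}
  B6 = {v1}
u0 ∈ B0, v0 ∈ B5 → different blocks

NO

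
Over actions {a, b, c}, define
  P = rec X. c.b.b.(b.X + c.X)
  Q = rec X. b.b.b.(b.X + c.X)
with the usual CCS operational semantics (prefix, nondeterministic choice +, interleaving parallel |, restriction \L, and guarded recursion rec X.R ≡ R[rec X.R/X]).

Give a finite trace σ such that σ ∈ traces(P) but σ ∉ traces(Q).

c

Reachable graph of P (4 states):
  p0 = rec X. c.b.b.(b.X + c.X) | --c--▸ p1
  p1 = b.b.(b.(rec X. c.b.b.(b.X + c.X)) + c.(rec X. c.b.b.(b.X + c.X))) | --b--▸ p2
  p2 = b.(b.(rec X. c.b.b.(b.X + c.X)) + c.(rec X. c.b.b.(b.X + c.X))) | --b--▸ p3
  p3 = b.(rec X. c.b.b.(b.X + c.X)) + c.(rec X. c.b.b.(b.X + c.X)) | --b--▸ p0, --c--▸ p0
Reachable graph of Q (4 states):
  q0 = rec X. b.b.b.(b.X + c.X) | --b--▸ q1
  q1 = b.b.(b.(rec X. b.b.b.(b.X + c.X)) + c.(rec X. b.b.b.(b.X + c.X))) | --b--▸ q2
  q2 = b.(b.(rec X. b.b.b.(b.X + c.X)) + c.(rec X. b.b.b.(b.X + c.X))) | --b--▸ q3
  q3 = b.(rec X. b.b.b.(b.X + c.X)) + c.(rec X. b.b.b.(b.X + c.X)) | --b--▸ q0, --c--▸ q0
Trace ⟨c⟩ through P, begin at {p0}:
  after c @ step 1: {p1}
  P completes σ.
Trace ⟨c⟩ through Q, begin at {q0}:
  after c @ step 1: no successor for Q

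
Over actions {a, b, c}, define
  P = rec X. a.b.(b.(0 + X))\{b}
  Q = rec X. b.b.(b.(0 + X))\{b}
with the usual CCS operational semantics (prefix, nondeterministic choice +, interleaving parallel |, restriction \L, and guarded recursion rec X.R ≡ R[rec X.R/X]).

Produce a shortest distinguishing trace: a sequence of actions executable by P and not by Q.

a

P's transition system — 3 states:
  p0 = rec X. a.b.(b.(0 + X))\{b} ⊢ =a=> p1
  p1 = b.(b.(0 + (rec X. a.b.(b.(0 + X))\{b})))\{b} ⊢ =b=> p2
  p2 = (b.(0 + (rec X. a.b.(b.(0 + X))\{b})))\{b} ⊢ deadlocked
Q's transition system — 3 states:
  q0 = rec X. b.b.(b.(0 + X))\{b} ⊢ =b=> q1
  q1 = b.(b.(0 + (rec X. b.b.(b.(0 + X))\{b})))\{b} ⊢ =b=> q2
  q2 = (b.(0 + (rec X. b.b.(b.(0 + X))\{b})))\{b} ⊢ deadlocked
Executing a from P (initial set {p0}):
  after a @ step 1: {p1}
  P completes σ.
Executing a from Q (initial set {q0}):
  after a @ step 1: ∅ (Q stuck)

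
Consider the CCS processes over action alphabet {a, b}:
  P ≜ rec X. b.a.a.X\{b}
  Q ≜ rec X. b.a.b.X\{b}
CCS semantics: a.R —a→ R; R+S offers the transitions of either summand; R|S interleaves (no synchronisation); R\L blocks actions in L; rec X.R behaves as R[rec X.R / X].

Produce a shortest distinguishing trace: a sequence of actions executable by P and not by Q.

baa

LTS(P): 4 reachable states
  u0 = rec X. b.a.a.X\{b} has moves -b-> u1
  u1 = a.a.(rec X. b.a.a.X\{b})\{b} has moves -a-> u2
  u2 = a.(rec X. b.a.a.X\{b})\{b} has moves -a-> u3
  u3 = (rec X. b.a.a.X\{b})\{b} has moves ∅
LTS(Q): 4 reachable states
  v0 = rec X. b.a.b.X\{b} has moves -b-> v1
  v1 = a.b.(rec X. b.a.b.X\{b})\{b} has moves -a-> v2
  v2 = b.(rec X. b.a.b.X\{b})\{b} has moves -b-> v3
  v3 = (rec X. b.a.b.X\{b})\{b} has moves ∅
Executing baa from P (initial set {u0}):
  step 1 (b): {u1}
  step 2 (a): {u2}
  step 3 (a): {u3}
  — P admits the full trace.
Executing baa from Q (initial set {v0}):
  step 1 (b): {v1}
  step 2 (a): {v2}
  step 3 (a): ∅ (Q stuck)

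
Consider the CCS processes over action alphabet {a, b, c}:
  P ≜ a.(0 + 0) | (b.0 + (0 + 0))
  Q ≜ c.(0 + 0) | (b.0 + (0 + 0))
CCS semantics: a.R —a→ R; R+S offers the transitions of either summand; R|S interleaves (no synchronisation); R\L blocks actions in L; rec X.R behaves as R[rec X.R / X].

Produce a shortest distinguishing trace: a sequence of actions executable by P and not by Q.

a

P's transition system — 4 states:
  m0 = a.(0 + 0) | (b.0 + (0 + 0)) → —a→ m1, —b→ m2
  m1 = (0 + 0) | (b.0 + (0 + 0)) → —b→ m3
  m2 = a.(0 + 0) | 0 → —a→ m3
  m3 = (0 + 0) | 0 → ·
Q's transition system — 4 states:
  n0 = c.(0 + 0) | (b.0 + (0 + 0)) → —b→ n1, —c→ n2
  n1 = c.(0 + 0) | 0 → —c→ n3
  n2 = (0 + 0) | (b.0 + (0 + 0)) → —b→ n3
  n3 = (0 + 0) | 0 → ·
Trace ⟨a⟩ through P, begin at {m0}:
  [1] a ⇒ {m1}
  P completes σ.
Trace ⟨a⟩ through Q, begin at {n0}:
  [1] a ⇒ no successor for Q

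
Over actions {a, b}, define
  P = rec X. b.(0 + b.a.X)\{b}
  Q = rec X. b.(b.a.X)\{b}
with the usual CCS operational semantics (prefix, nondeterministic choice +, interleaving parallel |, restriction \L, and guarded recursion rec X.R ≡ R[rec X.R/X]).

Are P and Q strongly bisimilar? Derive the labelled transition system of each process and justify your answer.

P ~ Q

P's transition system — 2 states:
  s0 = rec X. b.(0 + b.a.X)\{b} ⊢ —b→ s1
  s1 = (0 + b.a.(rec X. b.(0 + b.a.X)\{b}))\{b} ⊢ stopped
Q's transition system — 2 states:
  t0 = rec X. b.(b.a.X)\{b} ⊢ —b→ t1
  t1 = (b.a.(rec X. b.(b.a.X)\{b}))\{b} ⊢ stopped
Bisimilarity quotient blocks:
  B0 = {s0, t0}
  B1 = {s1, t1}
s0 ∈ B0, t0 ∈ B0 → same block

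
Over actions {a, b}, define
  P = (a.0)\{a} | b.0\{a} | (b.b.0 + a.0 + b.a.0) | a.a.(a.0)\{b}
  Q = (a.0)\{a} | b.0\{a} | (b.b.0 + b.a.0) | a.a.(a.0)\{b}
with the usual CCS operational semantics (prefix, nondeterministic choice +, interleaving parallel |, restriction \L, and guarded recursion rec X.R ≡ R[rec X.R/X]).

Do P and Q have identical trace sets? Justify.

NO — witness ⟨aaaa⟩

P's transition system — 32 states:
  u0 = (a.0)\{a} | b.0\{a} | (b.b.0 + a.0 + b.a.0) | a.a.(a.0)\{b} :: ··a··> u1, ··a··> u2, ··b··> u3, ··b··> u4, ··b··> u5
  u1 = (a.0)\{a} | b.0\{a} | (b.b.0 + a.0 + b.a.0) | a.(a.0)\{b} :: ··a··> u6, ··a··> u7, ··b··> u10, ··b··> u8, ··b··> u9
  u2 = (a.0)\{a} | b.0\{a} | 0 | a.a.(a.0)\{b} :: ··a··> u7, ··b··> u11
  u3 = (a.0)\{a} | 0\{a} | (b.b.0 + a.0 + b.a.0) | a.a.(a.0)\{b} :: ··a··> u11, ··a··> u8, ··b··> u12, ··b··> u13
  u4 = (a.0)\{a} | b.0\{a} | a.0 | a.a.(a.0)\{b} :: ··a··> u2, ··a··> u9, ··b··> u12
  u5 = (a.0)\{a} | b.0\{a} | b.0 | a.a.(a.0)\{b} :: ··a··> u10, ··b··> u13, ··b··> u2
  u6 = (a.0)\{a} | b.0\{a} | (b.b.0 + a.0 + b.a.0) | (a.0)\{b} :: ··a··> u14, ··a··> u15, ··b··> u16, ··b··> u17, ··b··> u18
  u7 = (a.0)\{a} | b.0\{a} | 0 | a.(a.0)\{b} :: ··a··> u15, ··b··> u19
  u8 = (a.0)\{a} | 0\{a} | (b.b.0 + a.0 + b.a.0) | a.(a.0)\{b} :: ··a··> u16, ··a··> u19, ··b··> u20, ··b··> u21
  u9 = (a.0)\{a} | b.0\{a} | a.0 | a.(a.0)\{b} :: ··a··> u17, ··a··> u7, ··b··> u20
  u10 = (a.0)\{a} | b.0\{a} | b.0 | a.(a.0)\{b} :: ··a··> u18, ··b··> u21, ··b··> u7
  u11 = (a.0)\{a} | 0\{a} | 0 | a.a.(a.0)\{b} :: ··a··> u19
  u12 = (a.0)\{a} | 0\{a} | a.0 | a.a.(a.0)\{b} :: ··a··> u11, ··a··> u20
  u13 = (a.0)\{a} | 0\{a} | b.0 | a.a.(a.0)\{b} :: ··a··> u21, ··b··> u11
  u14 = (a.0)\{a} | b.0\{a} | (b.b.0 + a.0 + b.a.0) | 0\{b} :: ··a··> u22, ··b··> u23, ··b··> u24, ··b··> u25
  u15 = (a.0)\{a} | b.0\{a} | 0 | (a.0)\{b} :: ··a··> u22, ··b··> u26
  u16 = (a.0)\{a} | 0\{a} | (b.b.0 + a.0 + b.a.0) | (a.0)\{b} :: ··a··> u23, ··a··> u26, ··b··> u27, ··b··> u28
  u17 = (a.0)\{a} | b.0\{a} | a.0 | (a.0)\{b} :: ··a··> u15, ··a··> u24, ··b··> u27
  u18 = (a.0)\{a} | b.0\{a} | b.0 | (a.0)\{b} :: ··a··> u25, ··b··> u15, ··b··> u28
  u19 = (a.0)\{a} | 0\{a} | 0 | a.(a.0)\{b} :: ··a··> u26
  u20 = (a.0)\{a} | 0\{a} | a.0 | a.(a.0)\{b} :: ··a··> u19, ··a··> u27
  u21 = (a.0)\{a} | 0\{a} | b.0 | a.(a.0)\{b} :: ··a··> u28, ··b··> u19
  u22 = (a.0)\{a} | b.0\{a} | 0 | 0\{b} :: ··b··> u29
  u23 = (a.0)\{a} | 0\{a} | (b.b.0 + a.0 + b.a.0) | 0\{b} :: ··a··> u29, ··b··> u30, ··b··> u31
  u24 = (a.0)\{a} | b.0\{a} | a.0 | 0\{b} :: ··a··> u22, ··b··> u30
  u25 = (a.0)\{a} | b.0\{a} | b.0 | 0\{b} :: ··b··> u22, ··b··> u31
  u26 = (a.0)\{a} | 0\{a} | 0 | (a.0)\{b} :: ··a··> u29
  u27 = (a.0)\{a} | 0\{a} | a.0 | (a.0)\{b} :: ··a··> u26, ··a··> u30
  u28 = (a.0)\{a} | 0\{a} | b.0 | (a.0)\{b} :: ··a··> u31, ··b··> u26
  u29 = (a.0)\{a} | 0\{a} | 0 | 0\{b} :: ·
  u30 = (a.0)\{a} | 0\{a} | a.0 | 0\{b} :: ··a··> u29
  u31 = (a.0)\{a} | 0\{a} | b.0 | 0\{b} :: ··b··> u29
Q's transition system — 32 states:
  v0 = (a.0)\{a} | b.0\{a} | (b.b.0 + b.a.0) | a.a.(a.0)\{b} :: ··a··> v1, ··b··> v2, ··b··> v3, ··b··> v4
  v1 = (a.0)\{a} | b.0\{a} | (b.b.0 + b.a.0) | a.(a.0)\{b} :: ··a··> v5, ··b··> v6, ··b··> v7, ··b··> v8
  v2 = (a.0)\{a} | 0\{a} | (b.b.0 + b.a.0) | a.a.(a.0)\{b} :: ··a··> v6, ··b··> v10, ··b··> v9
  v3 = (a.0)\{a} | b.0\{a} | a.0 | a.a.(a.0)\{b} :: ··a··> v11, ··a··> v7, ··b··> v9
  v4 = (a.0)\{a} | b.0\{a} | b.0 | a.a.(a.0)\{b} :: ··a··> v8, ··b··> v10, ··b··> v11
  v5 = (a.0)\{a} | b.0\{a} | (b.b.0 + b.a.0) | (a.0)\{b} :: ··a··> v12, ··b··> v13, ··b··> v14, ··b··> v15
  v6 = (a.0)\{a} | 0\{a} | (b.b.0 + b.a.0) | a.(a.0)\{b} :: ··a··> v13, ··b··> v16, ··b··> v17
  v7 = (a.0)\{a} | b.0\{a} | a.0 | a.(a.0)\{b} :: ··a··> v14, ··a··> v18, ··b··> v16
  v8 = (a.0)\{a} | b.0\{a} | b.0 | a.(a.0)\{b} :: ··a··> v15, ··b··> v17, ··b··> v18
  v9 = (a.0)\{a} | 0\{a} | a.0 | a.a.(a.0)\{b} :: ··a··> v16, ··a··> v19
  v10 = (a.0)\{a} | 0\{a} | b.0 | a.a.(a.0)\{b} :: ··a··> v17, ··b··> v19
  v11 = (a.0)\{a} | b.0\{a} | 0 | a.a.(a.0)\{b} :: ··a··> v18, ··b··> v19
  v12 = (a.0)\{a} | b.0\{a} | (b.b.0 + b.a.0) | 0\{b} :: ··b··> v20, ··b··> v21, ··b··> v22
  v13 = (a.0)\{a} | 0\{a} | (b.b.0 + b.a.0) | (a.0)\{b} :: ··a··> v20, ··b··> v23, ··b··> v24
  v14 = (a.0)\{a} | b.0\{a} | a.0 | (a.0)\{b} :: ··a··> v21, ··a··> v25, ··b··> v23
  v15 = (a.0)\{a} | b.0\{a} | b.0 | (a.0)\{b} :: ··a··> v22, ··b··> v24, ··b··> v25
  v16 = (a.0)\{a} | 0\{a} | a.0 | a.(a.0)\{b} :: ··a··> v23, ··a··> v26
  v17 = (a.0)\{a} | 0\{a} | b.0 | a.(a.0)\{b} :: ··a··> v24, ··b··> v26
  v18 = (a.0)\{a} | b.0\{a} | 0 | a.(a.0)\{b} :: ··a··> v25, ··b··> v26
  v19 = (a.0)\{a} | 0\{a} | 0 | a.a.(a.0)\{b} :: ··a··> v26
  v20 = (a.0)\{a} | 0\{a} | (b.b.0 + b.a.0) | 0\{b} :: ··b··> v27, ··b··> v28
  v21 = (a.0)\{a} | b.0\{a} | a.0 | 0\{b} :: ··a··> v29, ··b··> v27
  v22 = (a.0)\{a} | b.0\{a} | b.0 | 0\{b} :: ··b··> v28, ··b··> v29
  v23 = (a.0)\{a} | 0\{a} | a.0 | (a.0)\{b} :: ··a··> v27, ··a··> v30
  v24 = (a.0)\{a} | 0\{a} | b.0 | (a.0)\{b} :: ··a··> v28, ··b··> v30
  v25 = (a.0)\{a} | b.0\{a} | 0 | (a.0)\{b} :: ··a··> v29, ··b··> v30
  v26 = (a.0)\{a} | 0\{a} | 0 | a.(a.0)\{b} :: ··a··> v30
  v27 = (a.0)\{a} | 0\{a} | a.0 | 0\{b} :: ··a··> v31
  v28 = (a.0)\{a} | 0\{a} | b.0 | 0\{b} :: ··b··> v31
  v29 = (a.0)\{a} | b.0\{a} | 0 | 0\{b} :: ··b··> v31
  v30 = (a.0)\{a} | 0\{a} | 0 | (a.0)\{b} :: ··a··> v31
  v31 = (a.0)\{a} | 0\{a} | 0 | 0\{b} :: ·
Executing aaaa from P (initial set {u0}):
  step 1 (a): {u1, u2}
  step 2 (a): {u6, u7}
  step 3 (a): {u14, u15}
  step 4 (a): {u22}
  — P admits the full trace.
Executing aaaa from Q (initial set {v0}):
  step 1 (a): {v1}
  step 2 (a): {v5}
  step 3 (a): {v12}
  step 4 (a): ∅  — Q cannot continue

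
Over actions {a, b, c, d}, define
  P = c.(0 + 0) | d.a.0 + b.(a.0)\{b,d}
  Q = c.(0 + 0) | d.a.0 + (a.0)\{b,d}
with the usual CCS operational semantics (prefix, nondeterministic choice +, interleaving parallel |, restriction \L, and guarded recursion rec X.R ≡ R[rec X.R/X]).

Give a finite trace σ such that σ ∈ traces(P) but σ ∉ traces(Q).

b

Reachable graph of P (8 states):
  s0 = c.(0 + 0) | d.a.0 + b.(a.0)\{b,d} → ··b··> s1, ··c··> s2, ··d··> s3
  s1 = (a.0)\{b,d} → ··a··> s4
  s2 = (0 + 0) | d.a.0 → ··d··> s5
  s3 = c.(0 + 0) | a.0 → ··a··> s6, ··c··> s5
  s4 = 0\{b,d} → stopped
  s5 = (0 + 0) | a.0 → ··a··> s7
  s6 = c.(0 + 0) | 0 → ··c··> s7
  s7 = (0 + 0) | 0 → stopped
Reachable graph of Q (7 states):
  t0 = c.(0 + 0) | d.a.0 + (a.0)\{b,d} → ··a··> t1, ··c··> t2, ··d··> t3
  t1 = 0\{b,d} → stopped
  t2 = (0 + 0) | d.a.0 → ··d··> t4
  t3 = c.(0 + 0) | a.0 → ··a··> t5, ··c··> t4
  t4 = (0 + 0) | a.0 → ··a··> t6
  t5 = c.(0 + 0) | 0 → ··c··> t6
  t6 = (0 + 0) | 0 → stopped
Trace ⟨b⟩ through P, begin at {s0}:
  after b @ step 1: {s1}
  ✓ P
Trace ⟨b⟩ through Q, begin at {t0}:
  after b @ step 1: ∅ (Q stuck)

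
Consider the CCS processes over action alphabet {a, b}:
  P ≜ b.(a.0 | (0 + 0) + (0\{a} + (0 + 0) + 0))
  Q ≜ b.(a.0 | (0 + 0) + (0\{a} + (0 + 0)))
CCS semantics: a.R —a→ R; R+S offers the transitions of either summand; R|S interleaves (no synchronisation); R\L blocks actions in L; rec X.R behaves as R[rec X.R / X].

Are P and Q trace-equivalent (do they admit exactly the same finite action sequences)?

traces(P) = traces(Q)

Reachable graph of P (3 states):
  p0 = b.(a.0 | (0 + 0) + (0\{a} + (0 + 0) + 0)) | -b-> p1
  p1 = a.0 | (0 + 0) + (0\{a} + (0 + 0) + 0) | -a-> p2
  p2 = 0 | (0 + 0) | ·
Reachable graph of Q (3 states):
  q0 = b.(a.0 | (0 + 0) + (0\{a} + (0 + 0))) | -b-> q1
  q1 = a.0 | (0 + 0) + (0\{a} + (0 + 0)) | -a-> q2
  q2 = 0 | (0 + 0) | ·
Bisimilarity quotient blocks:
  B0 = {p0, q0}
  B1 = {p1, q1}
  B2 = {p2, q2}
p0 ∈ B0, q0 ∈ B0 → same block
Bisimilar ⇒ trace-equivalent.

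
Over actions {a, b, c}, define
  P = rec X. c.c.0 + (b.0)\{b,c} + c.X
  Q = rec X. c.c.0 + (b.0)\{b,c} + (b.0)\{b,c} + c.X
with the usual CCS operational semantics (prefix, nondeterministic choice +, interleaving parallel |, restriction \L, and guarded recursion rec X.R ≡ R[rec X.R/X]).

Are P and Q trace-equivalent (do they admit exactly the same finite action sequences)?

Reachable graph of P (3 states):
  u0 = rec X. c.c.0 + (b.0)\{b,c} + c.X → ··c··> u0, ··c··> u1
  u1 = c.0 → ··c··> u2
  u2 = 0 → deadlocked
Reachable graph of Q (3 states):
  v0 = rec X. c.c.0 + (b.0)\{b,c} + (b.0)\{b,c} + c.X → ··c··> v0, ··c··> v1
  v1 = c.0 → ··c··> v2
  v2 = 0 → deadlocked
Coarsest stable partition (strong bisimilarity classes):
  B0 = {u0, v0}
  B1 = {u1, v1}
  B2 = {u2, v2}
u0 ∈ B0, v0 ∈ B0 → same block
Bisimilar ⇒ trace-equivalent.

trace-equivalent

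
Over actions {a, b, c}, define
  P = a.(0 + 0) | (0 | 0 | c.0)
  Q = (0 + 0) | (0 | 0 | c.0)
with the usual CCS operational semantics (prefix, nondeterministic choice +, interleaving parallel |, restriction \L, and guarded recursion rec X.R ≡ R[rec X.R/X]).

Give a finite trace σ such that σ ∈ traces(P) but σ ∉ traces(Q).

a

Reachable graph of P (4 states):
  p0 = a.(0 + 0) | (0 | 0 | c.0) ⊢ =a=> p1, =c=> p2
  p1 = (0 + 0) | (0 | 0 | c.0) ⊢ =c=> p3
  p2 = a.(0 + 0) | (0 | 0 | 0) ⊢ =a=> p3
  p3 = (0 + 0) | (0 | 0 | 0) ⊢ (no moves)
Reachable graph of Q (2 states):
  q0 = (0 + 0) | (0 | 0 | c.0) ⊢ =c=> q1
  q1 = (0 + 0) | (0 | 0 | 0) ⊢ (no moves)
Trace ⟨a⟩ through P, begin at {p0}:
  after a @ step 1: {p1}
  ✓ P
Trace ⟨a⟩ through Q, begin at {q0}:
  after a @ step 1: ∅ (Q stuck)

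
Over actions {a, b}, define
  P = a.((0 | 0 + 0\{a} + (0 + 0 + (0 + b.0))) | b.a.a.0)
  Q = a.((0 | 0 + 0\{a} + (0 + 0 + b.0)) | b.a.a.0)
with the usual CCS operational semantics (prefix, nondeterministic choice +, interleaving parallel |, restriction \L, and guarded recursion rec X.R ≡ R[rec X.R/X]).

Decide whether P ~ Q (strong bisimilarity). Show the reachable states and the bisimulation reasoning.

P's transition system — 9 states:
  m0 = a.((0 | 0 + 0\{a} + (0 + 0 + (0 + b.0))) | b.a.a.0) | —a→ m1
  m1 = (0 | 0 + 0\{a} + (0 + 0 + (0 + b.0))) | b.a.a.0 | —b→ m2, —b→ m3
  m2 = (0 | 0 + 0\{a} + (0 + 0 + (0 + b.0))) | a.a.0 | —a→ m4, —b→ m5
  m3 = 0 | b.a.a.0 | —b→ m5
  m4 = (0 | 0 + 0\{a} + (0 + 0 + (0 + b.0))) | a.0 | —a→ m6, —b→ m7
  m5 = 0 | a.a.0 | —a→ m7
  m6 = (0 | 0 + 0\{a} + (0 + 0 + (0 + b.0))) | 0 | —b→ m8
  m7 = 0 | a.0 | —a→ m8
  m8 = 0 | 0 | deadlocked
Q's transition system — 9 states:
  n0 = a.((0 | 0 + 0\{a} + (0 + 0 + b.0)) | b.a.a.0) | —a→ n1
  n1 = (0 | 0 + 0\{a} + (0 + 0 + b.0)) | b.a.a.0 | —b→ n2, —b→ n3
  n2 = (0 | 0 + 0\{a} + (0 + 0 + b.0)) | a.a.0 | —a→ n4, —b→ n5
  n3 = 0 | b.a.a.0 | —b→ n5
  n4 = (0 | 0 + 0\{a} + (0 + 0 + b.0)) | a.0 | —a→ n6, —b→ n7
  n5 = 0 | a.a.0 | —a→ n7
  n6 = (0 | 0 + 0\{a} + (0 + 0 + b.0)) | 0 | —b→ n8
  n7 = 0 | a.0 | —a→ n8
  n8 = 0 | 0 | deadlocked
Coarsest stable partition (strong bisimilarity classes):
  B0 = {m0, n0}
  B1 = {m1, n1}
  B2 = {m2, n2}
  B3 = {m5, n5}
  B4 = {m7, n7}
  B5 = {m8, n8}
  B6 = {m4, n4}
  B7 = {m6, n6}
  B8 = {m3, n3}
m0 ∈ B0, n0 ∈ B0 → same block

YES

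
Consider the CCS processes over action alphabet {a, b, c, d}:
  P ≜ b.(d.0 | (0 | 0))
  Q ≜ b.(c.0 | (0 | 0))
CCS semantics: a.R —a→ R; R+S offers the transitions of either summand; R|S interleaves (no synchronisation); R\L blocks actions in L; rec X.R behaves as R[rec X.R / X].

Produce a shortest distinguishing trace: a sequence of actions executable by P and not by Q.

Reachable graph of P (3 states):
  u0 = b.(d.0 | (0 | 0)) has moves =b=> u1
  u1 = d.0 | (0 | 0) has moves =d=> u2
  u2 = 0 | (0 | 0) has moves ·
Reachable graph of Q (3 states):
  v0 = b.(c.0 | (0 | 0)) has moves =b=> v1
  v1 = c.0 | (0 | 0) has moves =c=> v2
  v2 = 0 | (0 | 0) has moves ·
Executing bd from P (initial set {u0}):
  after b @ step 1: {u1}
  after d @ step 2: {u2}
  ✓ P
Executing bd from Q (initial set {v0}):
  after b @ step 1: {v1}
  after d @ step 2: no successor for Q

bd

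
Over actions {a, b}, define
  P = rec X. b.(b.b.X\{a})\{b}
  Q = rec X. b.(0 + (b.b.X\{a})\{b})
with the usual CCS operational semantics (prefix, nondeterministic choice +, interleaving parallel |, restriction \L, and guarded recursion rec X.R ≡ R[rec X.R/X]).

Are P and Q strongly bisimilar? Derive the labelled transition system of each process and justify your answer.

bisimilar

Reachable graph of P (2 states):
  u0 = rec X. b.(b.b.X\{a})\{b} → =b=> u1
  u1 = (b.b.(rec X. b.(b.b.X\{a})\{b})\{a})\{b} → (no moves)
Reachable graph of Q (2 states):
  v0 = rec X. b.(0 + (b.b.X\{a})\{b}) → =b=> v1
  v1 = 0 + (b.b.(rec X. b.(0 + (b.b.X\{a})\{b}))\{a})\{b} → (no moves)
Partition-refinement fixed point:
  B0 = {u0, v0}
  B1 = {u1, v1}
u0 ∈ B0, v0 ∈ B0 → same block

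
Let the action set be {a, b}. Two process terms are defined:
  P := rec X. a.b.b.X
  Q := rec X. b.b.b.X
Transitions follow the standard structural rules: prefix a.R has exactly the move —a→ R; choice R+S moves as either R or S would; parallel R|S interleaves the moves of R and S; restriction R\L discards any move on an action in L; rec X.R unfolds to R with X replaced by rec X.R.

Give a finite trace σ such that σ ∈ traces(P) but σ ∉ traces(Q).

a

P's transition system — 3 states:
  s0 = rec X. a.b.b.X has moves =a=> s1
  s1 = b.b.(rec X. a.b.b.X) has moves =b=> s2
  s2 = b.(rec X. a.b.b.X) has moves =b=> s0
Q's transition system — 3 states:
  t0 = rec X. b.b.b.X has moves =b=> t1
  t1 = b.b.(rec X. b.b.b.X) has moves =b=> t2
  t2 = b.(rec X. b.b.b.X) has moves =b=> t0
Run σ = ⟨a⟩ on P: start {s0}
  after a @ step 1: {s1}
  ✓ P
Run σ = ⟨a⟩ on Q: start {t0}
  after a @ step 1: no successor for Q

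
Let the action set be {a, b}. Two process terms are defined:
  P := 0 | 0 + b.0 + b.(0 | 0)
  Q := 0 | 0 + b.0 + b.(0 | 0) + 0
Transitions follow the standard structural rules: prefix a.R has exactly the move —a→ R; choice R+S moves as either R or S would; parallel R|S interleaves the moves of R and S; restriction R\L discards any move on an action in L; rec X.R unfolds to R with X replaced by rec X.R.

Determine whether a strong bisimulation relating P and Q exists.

P's transition system — 3 states:
  m0 = 0 | 0 + b.0 + b.(0 | 0) :: —b→ m1, —b→ m2
  m1 = 0 :: ·
  m2 = 0 | 0 :: ·
Q's transition system — 3 states:
  n0 = 0 | 0 + b.0 + b.(0 | 0) + 0 :: —b→ n1, —b→ n2
  n1 = 0 :: ·
  n2 = 0 | 0 :: ·
Coarsest stable partition (strong bisimilarity classes):
  B0 = {m0, n0}
  B1 = {m1, m2, n1, n2}
m0 ∈ B0, n0 ∈ B0 → same block

YES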